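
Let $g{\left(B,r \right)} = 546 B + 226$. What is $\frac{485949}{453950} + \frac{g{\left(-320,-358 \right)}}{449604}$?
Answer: $\frac{17409132862}{25512216975} \approx 0.68238$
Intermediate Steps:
$g{\left(B,r \right)} = 226 + 546 B$
$\frac{485949}{453950} + \frac{g{\left(-320,-358 \right)}}{449604} = \frac{485949}{453950} + \frac{226 + 546 \left(-320\right)}{449604} = 485949 \cdot \frac{1}{453950} + \left(226 - 174720\right) \frac{1}{449604} = \frac{485949}{453950} - \frac{87247}{224802} = \frac{17409132862}{25512216975}$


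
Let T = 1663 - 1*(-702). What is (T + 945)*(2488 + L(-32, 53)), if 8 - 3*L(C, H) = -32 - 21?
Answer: 24907750/3 ≈ 8.3026e+6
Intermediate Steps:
T = 2365 (T = 1663 + 702 = 2365)
L(C, H) = 61/3 (L(C, H) = 8/3 - (-32 - 21)/3 = 8/3 - ⅓*(-53) = 8/3 + 53/3 = 61/3)
(T + 945)*(2488 + L(-32, 53)) = (2365 + 945)*(2488 + 61/3) = 3310*(7525/3) = 24907750/3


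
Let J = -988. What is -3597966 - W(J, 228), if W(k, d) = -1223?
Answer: -3596743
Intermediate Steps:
-3597966 - W(J, 228) = -3597966 - 1*(-1223) = -3597966 + 1223 = -3596743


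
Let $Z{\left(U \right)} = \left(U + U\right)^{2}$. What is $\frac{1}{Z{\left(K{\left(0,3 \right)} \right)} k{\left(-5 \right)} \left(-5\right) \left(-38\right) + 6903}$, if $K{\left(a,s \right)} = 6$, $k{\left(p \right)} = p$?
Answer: $- \frac{1}{129897} \approx -7.6984 \cdot 10^{-6}$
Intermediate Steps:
$Z{\left(U \right)} = 4 U^{2}$ ($Z{\left(U \right)} = \left(2 U\right)^{2} = 4 U^{2}$)
$\frac{1}{Z{\left(K{\left(0,3 \right)} \right)} k{\left(-5 \right)} \left(-5\right) \left(-38\right) + 6903} = \frac{1}{4 \cdot 6^{2} \left(\left(-5\right) \left(-5\right)\right) \left(-38\right) + 6903} = \frac{1}{4 \cdot 36 \cdot 25 \left(-38\right) + 6903} = \frac{1}{144 \cdot 25 \left(-38\right) + 6903} = \frac{1}{3600 \left(-38\right) + 6903} = \frac{1}{-136800 + 6903} = \frac{1}{-129897} = - \frac{1}{129897}$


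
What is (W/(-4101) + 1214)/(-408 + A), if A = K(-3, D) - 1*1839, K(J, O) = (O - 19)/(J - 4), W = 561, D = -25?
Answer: -11615457/21441395 ≈ -0.54173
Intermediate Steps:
K(J, O) = (-19 + O)/(-4 + J)
A = -12829/7 (A = (-19 - 25)/(-4 - 3) - 1*1839 = -44/(-7) - 1839 = -⅐*(-44) - 1839 = 44/7 - 1839 = -12829/7 ≈ -1832.7)
(W/(-4101) + 1214)/(-408 + A) = (561/(-4101) + 1214)/(-408 - 12829/7) = (561*(-1/4101) + 1214)/(-15685/7) = (-187/1367 + 1214)*(-7/15685) = (1659351/1367)*(-7/15685) = -11615457/21441395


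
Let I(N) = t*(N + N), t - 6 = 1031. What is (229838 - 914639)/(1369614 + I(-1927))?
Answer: 684801/2626984 ≈ 0.26068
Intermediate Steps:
t = 1037 (t = 6 + 1031 = 1037)
I(N) = 2074*N (I(N) = 1037*(N + N) = 1037*(2*N) = 2074*N)
(229838 - 914639)/(1369614 + I(-1927)) = (229838 - 914639)/(1369614 + 2074*(-1927)) = -684801/(1369614 - 3996598) = -684801/(-2626984) = -684801*(-1/2626984) = 684801/2626984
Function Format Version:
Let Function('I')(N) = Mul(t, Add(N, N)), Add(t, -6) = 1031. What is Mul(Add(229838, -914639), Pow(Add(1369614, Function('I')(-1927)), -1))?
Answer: Rational(684801, 2626984) ≈ 0.26068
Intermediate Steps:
t = 1037 (t = Add(6, 1031) = 1037)
Function('I')(N) = Mul(2074, N) (Function('I')(N) = Mul(1037, Add(N, N)) = Mul(1037, Mul(2, N)) = Mul(2074, N))
Mul(Add(229838, -914639), Pow(Add(1369614, Function('I')(-1927)), -1)) = Mul(Add(229838, -914639), Pow(Add(1369614, Mul(2074, -1927)), -1)) = Mul(-684801, Pow(Add(1369614, -3996598), -1)) = Mul(-684801, Pow(-2626984, -1)) = Mul(-684801, Rational(-1, 2626984)) = Rational(684801, 2626984)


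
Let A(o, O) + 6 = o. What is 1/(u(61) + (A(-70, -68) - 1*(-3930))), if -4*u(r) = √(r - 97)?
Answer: 15416/59413273 + 6*I/59413273 ≈ 0.00025947 + 1.0099e-7*I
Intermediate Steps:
A(o, O) = -6 + o
u(r) = -√(-97 + r)/4 (u(r) = -√(r - 97)/4 = -√(-97 + r)/4)
1/(u(61) + (A(-70, -68) - 1*(-3930))) = 1/(-√(-97 + 61)/4 + ((-6 - 70) - 1*(-3930))) = 1/(-3*I/2 + (-76 + 3930)) = 1/(-3*I/2 + 3854) = 1/(3854 - 3*I/2) = 4*(3854 + 3*I/2)/59413273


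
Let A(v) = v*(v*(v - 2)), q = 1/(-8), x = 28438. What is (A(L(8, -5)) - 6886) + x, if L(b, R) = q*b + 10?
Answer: 22119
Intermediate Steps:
q = -⅛ ≈ -0.12500
L(b, R) = 10 - b/8 (L(b, R) = -b/8 + 10 = 10 - b/8)
A(v) = v²*(-2 + v) (A(v) = v*(v*(-2 + v)) = v²*(-2 + v))
(A(L(8, -5)) - 6886) + x = ((10 - ⅛*8)²*(-2 + (10 - ⅛*8)) - 6886) + 28438 = ((10 - 1)²*(-2 + (10 - 1)) - 6886) + 28438 = (9²*(-2 + 9) - 6886) + 28438 = (81*7 - 6886) + 28438 = (567 - 6886) + 28438 = -6319 + 28438 = 22119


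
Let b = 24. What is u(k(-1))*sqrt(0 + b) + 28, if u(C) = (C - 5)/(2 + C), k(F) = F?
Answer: 28 - 12*sqrt(6) ≈ -1.3939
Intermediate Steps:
u(C) = (-5 + C)/(2 + C)
u(k(-1))*sqrt(0 + b) + 28 = ((-5 - 1)/(2 - 1))*sqrt(0 + 24) + 28 = (-6/1)*sqrt(24) + 28 = (1*(-6))*(2*sqrt(6)) + 28 = -12*sqrt(6) + 28 = 28 - 12*sqrt(6)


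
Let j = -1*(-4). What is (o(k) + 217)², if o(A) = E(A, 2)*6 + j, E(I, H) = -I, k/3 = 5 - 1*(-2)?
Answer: 9025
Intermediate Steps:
k = 21 (k = 3*(5 - 1*(-2)) = 3*(5 + 2) = 3*7 = 21)
j = 4
o(A) = 4 - 6*A (o(A) = -A*6 + 4 = -6*A + 4 = 4 - 6*A)
(o(k) + 217)² = ((4 - 6*21) + 217)² = ((4 - 126) + 217)² = (-122 + 217)² = 95² = 9025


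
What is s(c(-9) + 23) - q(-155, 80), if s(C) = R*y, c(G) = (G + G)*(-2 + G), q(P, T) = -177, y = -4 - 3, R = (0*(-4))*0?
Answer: 177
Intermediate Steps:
R = 0 (R = 0*0 = 0)
y = -7
c(G) = 2*G*(-2 + G) (c(G) = (2*G)*(-2 + G) = 2*G*(-2 + G))
s(C) = 0 (s(C) = 0*(-7) = 0)
s(c(-9) + 23) - q(-155, 80) = 0 - 1*(-177) = 0 + 177 = 177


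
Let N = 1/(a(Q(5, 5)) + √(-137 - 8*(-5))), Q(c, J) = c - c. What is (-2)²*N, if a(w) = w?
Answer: -4*I*√97/97 ≈ -0.40614*I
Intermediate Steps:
Q(c, J) = 0
N = -I*√97/97 (N = 1/(0 + √(-137 - 8*(-5))) = 1/(0 + √(-137 + 40)) = 1/(0 + √(-97)) = 1/(0 + I*√97) = 1/(I*√97) = -I*√97/97 ≈ -0.10153*I)
(-2)²*N = (-2)²*(-I*√97/97) = 4*(-I*√97/97) = -4*I*√97/97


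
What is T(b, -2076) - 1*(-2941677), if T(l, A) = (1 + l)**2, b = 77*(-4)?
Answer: 3035926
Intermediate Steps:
b = -308
T(b, -2076) - 1*(-2941677) = (1 - 308)**2 - 1*(-2941677) = (-307)**2 + 2941677 = 94249 + 2941677 = 3035926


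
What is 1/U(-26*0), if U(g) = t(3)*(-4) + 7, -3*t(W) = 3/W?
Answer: 3/25 ≈ 0.12000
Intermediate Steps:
t(W) = -1/W
U(g) = 25/3 (U(g) = -1/3*(-4) + 7 = 4/3 + 7 = 25/3)
1/U(-26*0) = 1/(25/3) = 3/25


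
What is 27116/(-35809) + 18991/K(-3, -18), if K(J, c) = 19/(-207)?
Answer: -140770600037/680371 ≈ -2.0690e+5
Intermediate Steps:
K(J, c) = -19/207 (K(J, c) = 19*(-1/207) = -19/207)
27116/(-35809) + 18991/K(-3, -18) = 27116/(-35809) + 18991/(-19/207) = 27116*(-1/35809) + 18991*(-207/19) = -27116/35809 - 3931137/19 = -140770600037/680371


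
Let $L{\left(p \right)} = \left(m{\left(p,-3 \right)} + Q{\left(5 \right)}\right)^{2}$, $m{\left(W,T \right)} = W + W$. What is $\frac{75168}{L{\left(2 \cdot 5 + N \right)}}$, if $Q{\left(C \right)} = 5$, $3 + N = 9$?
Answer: $\frac{75168}{1369} \approx 54.907$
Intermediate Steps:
$N = 6$ ($N = -3 + 9 = 6$)
$m{\left(W,T \right)} = 2 W$
$L{\left(p \right)} = \left(5 + 2 p\right)^{2}$ ($L{\left(p \right)} = \left(2 p + 5\right)^{2} = \left(5 + 2 p\right)^{2}$)
$\frac{75168}{L{\left(2 \cdot 5 + N \right)}} = \frac{75168}{\left(5 + 2 \left(2 \cdot 5 + 6\right)\right)^{2}} = \frac{75168}{\left(5 + 2 \left(10 + 6\right)\right)^{2}} = \frac{75168}{\left(5 + 2 \cdot 16\right)^{2}} = \frac{75168}{\left(5 + 32\right)^{2}} = \frac{75168}{37^{2}} = \frac{75168}{1369}$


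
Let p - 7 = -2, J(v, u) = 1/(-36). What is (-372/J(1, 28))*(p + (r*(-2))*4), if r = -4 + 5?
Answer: -40176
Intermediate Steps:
J(v, u) = -1/36
p = 5 (p = 7 - 2 = 5)
r = 1
(-372/J(1, 28))*(p + (r*(-2))*4) = (-372/(-1/36))*(5 + (1*(-2))*4) = (-372*(-36))*(5 - 2*4) = 13392*(5 - 8) = 13392*(-3) = -40176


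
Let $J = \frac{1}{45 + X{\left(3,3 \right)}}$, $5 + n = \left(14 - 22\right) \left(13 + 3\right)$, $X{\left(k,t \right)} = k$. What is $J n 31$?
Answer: $- \frac{4123}{48} \approx -85.896$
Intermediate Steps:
$n = -133$ ($n = -5 + \left(14 - 22\right) \left(13 + 3\right) = -5 - 128 = -133$)
$J = \frac{1}{48}$ ($J = \frac{1}{45 + 3} = \frac{1}{48} \approx 0.020833$)
$J n 31 = \frac{1}{48} \left(-133\right) 31 = \left(- \frac{133}{48}\right) 31 = - \frac{4123}{48}$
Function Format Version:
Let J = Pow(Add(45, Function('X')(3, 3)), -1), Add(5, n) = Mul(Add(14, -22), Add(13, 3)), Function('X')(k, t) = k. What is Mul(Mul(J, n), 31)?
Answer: Rational(-4123, 48) ≈ -85.896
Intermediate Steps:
n = -133 (n = Add(-5, Mul(Add(14, -22), Add(13, 3))) = Add(-5, Mul(-8, 16)) = Add(-5, -128) = -133)
J = Rational(1, 48) (J = Pow(Add(45, 3), -1) = Pow(48, -1) = Rational(1, 48) ≈ 0.020833)
Mul(Mul(J, n), 31) = Mul(Mul(Rational(1, 48), -133), 31) = Mul(Rational(-133, 48), 31) = Rational(-4123, 48)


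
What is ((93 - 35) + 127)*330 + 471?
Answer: 61521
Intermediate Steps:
((93 - 35) + 127)*330 + 471 = (58 + 127)*330 + 471 = 185*330 + 471 = 61050 + 471 = 61521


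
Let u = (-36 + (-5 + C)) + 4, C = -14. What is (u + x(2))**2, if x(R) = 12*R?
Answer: 729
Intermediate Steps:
u = -51 (u = (-36 + (-5 - 14)) + 4 = (-36 - 19) + 4 = -55 + 4 = -51)
(u + x(2))**2 = (-51 + 12*2)**2 = (-51 + 24)**2 = (-27)**2 = 729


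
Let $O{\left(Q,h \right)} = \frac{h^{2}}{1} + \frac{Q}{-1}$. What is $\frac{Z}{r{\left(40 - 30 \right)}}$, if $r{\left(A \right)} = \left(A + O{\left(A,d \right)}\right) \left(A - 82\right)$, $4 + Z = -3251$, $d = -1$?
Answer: $\frac{1085}{24} \approx 45.208$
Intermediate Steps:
$O{\left(Q,h \right)} = h^{2} - Q$ ($O{\left(Q,h \right)} = h^{2} \cdot 1 + Q \left(-1\right) = h^{2} - Q$)
$Z = -3255$ ($Z = -4 - 3251 = -3255$)
$r{\left(A \right)} = -82 + A$ ($r{\left(A \right)} = \left(A - \left(-1 + A\right)\right) \left(A - 82\right) = \left(A - \left(-1 + A\right)\right) \left(-82 + A\right) = 1 \left(-82 + A\right) = -82 + A$)
$\frac{Z}{r{\left(40 - 30 \right)}} = - \frac{3255}{-82 + \left(40 - 30\right)} = - \frac{3255}{-82 + 10} = - \frac{3255}{-72} = \left(-3255\right) \left(- \frac{1}{72}\right) = \frac{1085}{24}$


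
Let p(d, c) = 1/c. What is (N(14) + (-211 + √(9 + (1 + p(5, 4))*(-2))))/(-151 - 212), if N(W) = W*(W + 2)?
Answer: -13/363 - √26/726 ≈ -0.042836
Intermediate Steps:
N(W) = W*(2 + W)
(N(14) + (-211 + √(9 + (1 + p(5, 4))*(-2))))/(-151 - 212) = (14*(2 + 14) + (-211 + √(9 + (1 + 1/4)*(-2))))/(-151 - 212) = (14*16 + (-211 + √(9 + (1 + ¼)*(-2))))/(-363) = (224 + (-211 + √(9 + (5/4)*(-2))))*(-1/363) = (224 + (-211 + √(9 - 5/2)))*(-1/363) = (224 + (-211 + √(13/2)))*(-1/363) = (224 + (-211 + √26/2))*(-1/363) = (13 + √26/2)*(-1/363) = -13/363 - √26/726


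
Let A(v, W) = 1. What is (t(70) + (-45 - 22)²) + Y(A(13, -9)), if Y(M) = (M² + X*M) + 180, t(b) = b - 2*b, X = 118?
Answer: 4718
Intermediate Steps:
t(b) = -b
Y(M) = 180 + M² + 118*M (Y(M) = (M² + 118*M) + 180 = 180 + M² + 118*M)
(t(70) + (-45 - 22)²) + Y(A(13, -9)) = (-1*70 + (-45 - 22)²) + (180 + 1² + 118*1) = (-70 + (-67)²) + (180 + 1 + 118) = (-70 + 4489) + 299 = 4419 + 299 = 4718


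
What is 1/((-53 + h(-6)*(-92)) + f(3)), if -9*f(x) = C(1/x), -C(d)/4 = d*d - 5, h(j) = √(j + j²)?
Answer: 361989/1645997159 - 603612*√30/1645997159 ≈ -0.0017887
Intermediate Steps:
C(d) = 20 - 4*d² (C(d) = -4*(d*d - 5) = -4*(d² - 5) = -4*(-5 + d²) = 20 - 4*d²)
f(x) = -20/9 + 4/(9*x²) (f(x) = -(20 - 4/x²)/9 = -20/9 + 4/(9*x²))
1/((-53 + h(-6)*(-92)) + f(3)) = 1/((-53 + √(-6*(1 - 6))*(-92)) + (-20/9 + (4/9)/3²)) = 1/((-53 + √(-6*(-5))*(-92)) + (-20/9 + (4/9)*(⅑))) = 1/((-53 + √30*(-92)) + (-20/9 + 4/81)) = 1/((-53 - 92*√30) - 176/81) = 1/(-4469/81 - 92*√30)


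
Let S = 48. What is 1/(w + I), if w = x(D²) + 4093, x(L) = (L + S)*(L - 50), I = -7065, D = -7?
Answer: -1/3069 ≈ -0.00032584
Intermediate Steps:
x(L) = (-50 + L)*(48 + L) (x(L) = (L + 48)*(L - 50) = (48 + L)*(-50 + L) = (-50 + L)*(48 + L))
w = 3996 (w = (-2400 + ((-7)²)² - 2*(-7)²) + 4093 = (-2400 + 49² - 2*49) + 4093 = (-2400 + 2401 - 98) + 4093 = -97 + 4093 = 3996)
1/(w + I) = 1/(3996 - 7065) = 1/(-3069) = -1/3069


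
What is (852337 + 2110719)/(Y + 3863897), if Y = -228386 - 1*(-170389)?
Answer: 740764/951475 ≈ 0.77854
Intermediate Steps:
Y = -57997 (Y = -228386 + 170389 = -57997)
(852337 + 2110719)/(Y + 3863897) = (852337 + 2110719)/(-57997 + 3863897) = 2963056/3805900 = 2963056*(1/3805900) = 740764/951475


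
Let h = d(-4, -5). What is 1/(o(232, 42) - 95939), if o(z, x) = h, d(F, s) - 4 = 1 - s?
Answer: -1/95929 ≈ -1.0424e-5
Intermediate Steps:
d(F, s) = 5 - s (d(F, s) = 4 + (1 - s) = 5 - s)
h = 10 (h = 5 - 1*(-5) = 5 + 5 = 10)
o(z, x) = 10
1/(o(232, 42) - 95939) = 1/(10 - 95939) = 1/(-95929) = -1/95929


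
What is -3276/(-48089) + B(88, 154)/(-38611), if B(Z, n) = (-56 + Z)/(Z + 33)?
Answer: 15303707108/224668489859 ≈ 0.068117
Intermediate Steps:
B(Z, n) = (-56 + Z)/(33 + Z)
-3276/(-48089) + B(88, 154)/(-38611) = -3276/(-48089) + ((-56 + 88)/(33 + 88))/(-38611) = -3276*(-1/48089) + (32/121)*(-1/38611) = 3276/48089 + ((1/121)*32)*(-1/38611) = 3276/48089 + (32/121)*(-1/38611) = 3276/48089 - 32/4671931 = 15303707108/224668489859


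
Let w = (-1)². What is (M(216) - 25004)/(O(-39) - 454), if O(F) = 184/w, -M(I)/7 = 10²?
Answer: 476/5 ≈ 95.200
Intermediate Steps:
M(I) = -700 (M(I) = -7*10² = -7*100 = -700)
w = 1
O(F) = 184 (O(F) = 184/1 = 184*1 = 184)
(M(216) - 25004)/(O(-39) - 454) = (-700 - 25004)/(184 - 454) = -25704/(-270) = -25704*(-1/270) = 476/5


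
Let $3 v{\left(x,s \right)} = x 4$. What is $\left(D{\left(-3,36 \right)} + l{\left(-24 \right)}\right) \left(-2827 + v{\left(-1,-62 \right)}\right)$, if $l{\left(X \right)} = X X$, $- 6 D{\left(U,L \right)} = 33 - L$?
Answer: $- \frac{9783205}{6} \approx -1.6305 \cdot 10^{6}$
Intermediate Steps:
$v{\left(x,s \right)} = \frac{4 x}{3}$ ($v{\left(x,s \right)} = \frac{x 4}{3} = \frac{4 x}{3}$)
$D{\left(U,L \right)} = - \frac{11}{2} + \frac{L}{6}$ ($D{\left(U,L \right)} = - \frac{33 - L}{6} = - \frac{11}{2} + \frac{L}{6}$)
$l{\left(X \right)} = X^{2}$
$\left(D{\left(-3,36 \right)} + l{\left(-24 \right)}\right) \left(-2827 + v{\left(-1,-62 \right)}\right) = \left(\left(- \frac{11}{2} + \frac{1}{6} \cdot 36\right) + \left(-24\right)^{2}\right) \left(-2827 + \frac{4}{3} \left(-1\right)\right) = \left(\left(- \frac{11}{2} + 6\right) + 576\right) \left(-2827 - \frac{4}{3}\right) = \left(\frac{1}{2} + 576\right) \left(- \frac{8485}{3}\right) = \frac{1153}{2} \left(- \frac{8485}{3}\right) = - \frac{9783205}{6}$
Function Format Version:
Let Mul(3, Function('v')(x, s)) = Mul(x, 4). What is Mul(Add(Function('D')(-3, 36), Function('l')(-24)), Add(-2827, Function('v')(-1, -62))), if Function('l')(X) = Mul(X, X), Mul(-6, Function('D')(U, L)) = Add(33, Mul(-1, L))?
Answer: Rational(-9783205, 6) ≈ -1.6305e+6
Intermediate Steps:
Function('v')(x, s) = Mul(Rational(4, 3), x) (Function('v')(x, s) = Mul(Rational(1, 3), Mul(x, 4)) = Mul(Rational(1, 3), Mul(4, x)) = Mul(Rational(4, 3), x))
Function('D')(U, L) = Add(Rational(-11, 2), Mul(Rational(1, 6), L)) (Function('D')(U, L) = Mul(Rational(-1, 6), Add(33, Mul(-1, L))) = Add(Rational(-11, 2), Mul(Rational(1, 6), L)))
Function('l')(X) = Pow(X, 2)
Mul(Add(Function('D')(-3, 36), Function('l')(-24)), Add(-2827, Function('v')(-1, -62))) = Mul(Add(Add(Rational(-11, 2), Mul(Rational(1, 6), 36)), Pow(-24, 2)), Add(-2827, Mul(Rational(4, 3), -1))) = Mul(Add(Add(Rational(-11, 2), 6), 576), Add(-2827, Rational(-4, 3))) = Mul(Add(Rational(1, 2), 576), Rational(-8485, 3)) = Mul(Rational(1153, 2), Rational(-8485, 3)) = Rational(-9783205, 6)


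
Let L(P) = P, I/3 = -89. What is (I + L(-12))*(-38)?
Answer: 10602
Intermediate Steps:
I = -267 (I = 3*(-89) = -267)
(I + L(-12))*(-38) = (-267 - 12)*(-38) = -279*(-38) = 10602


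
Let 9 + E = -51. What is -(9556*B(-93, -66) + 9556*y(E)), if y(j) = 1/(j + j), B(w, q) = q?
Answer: 18923269/30 ≈ 6.3078e+5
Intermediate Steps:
E = -60 (E = -9 - 51 = -60)
y(j) = 1/(2*j)
-(9556*B(-93, -66) + 9556*y(E)) = -9556/(1/((1/2)/(-60) - 66)) = -9556/(1/((1/2)*(-1/60) - 66)) = -9556/(1/(-1/120 - 66)) = -9556/(1/(-7921/120)) = -9556/(-120/7921) = -9556*(-7921/120) = 18923269/30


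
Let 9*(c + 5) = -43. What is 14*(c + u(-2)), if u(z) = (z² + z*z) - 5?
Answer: -854/9 ≈ -94.889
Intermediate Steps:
c = -88/9 (c = -5 + (⅑)*(-43) = -5 - 43/9 = -88/9 ≈ -9.7778)
u(z) = -5 + 2*z² (u(z) = (z² + z²) - 5 = 2*z² - 5 = -5 + 2*z²)
14*(c + u(-2)) = 14*(-88/9 + (-5 + 2*(-2)²)) = 14*(-88/9 + (-5 + 2*4)) = 14*(-88/9 + (-5 + 8)) = 14*(-88/9 + 3) = 14*(-61/9) = -854/9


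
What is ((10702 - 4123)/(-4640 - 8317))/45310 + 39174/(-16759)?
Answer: -7666149199347/3279633902510 ≈ -2.3375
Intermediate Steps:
((10702 - 4123)/(-4640 - 8317))/45310 + 39174/(-16759) = (6579/(-12957))*(1/45310) + 39174*(-1/16759) = (6579*(-1/12957))*(1/45310) - 39174/16759 = -2193/4319*1/45310 - 39174/16759 = -2193/195693890 - 39174/16759 = -7666149199347/3279633902510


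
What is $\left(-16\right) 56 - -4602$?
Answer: $3706$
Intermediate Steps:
$\left(-16\right) 56 - -4602 = -896 + 4602 = 3706$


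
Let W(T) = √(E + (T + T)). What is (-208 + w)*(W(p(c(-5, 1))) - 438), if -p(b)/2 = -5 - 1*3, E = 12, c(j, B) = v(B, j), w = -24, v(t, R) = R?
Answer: 101616 - 464*√11 ≈ 1.0008e+5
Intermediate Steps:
c(j, B) = j
p(b) = 16 (p(b) = -2*(-5 - 1*3) = -2*(-5 - 3) = -2*(-8) = 16)
W(T) = √(12 + 2*T) (W(T) = √(12 + (T + T)) = √(12 + 2*T))
(-208 + w)*(W(p(c(-5, 1))) - 438) = (-208 - 24)*(√(12 + 2*16) - 438) = -232*(√(12 + 32) - 438) = -232*(√44 - 438) = -232*(2*√11 - 438) = -232*(-438 + 2*√11) = 101616 - 464*√11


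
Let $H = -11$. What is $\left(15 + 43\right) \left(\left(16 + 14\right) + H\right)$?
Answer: $1102$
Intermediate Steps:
$\left(15 + 43\right) \left(\left(16 + 14\right) + H\right) = \left(15 + 43\right) \left(\left(16 + 14\right) - 11\right) = 58 \left(30 - 11\right) = 58 \cdot 19 = 1102$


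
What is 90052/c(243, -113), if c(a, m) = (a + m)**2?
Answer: 22513/4225 ≈ 5.3285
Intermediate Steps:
90052/c(243, -113) = 90052/((243 - 113)**2) = 90052/(130**2) = 90052/16900 = 90052*(1/16900) = 22513/4225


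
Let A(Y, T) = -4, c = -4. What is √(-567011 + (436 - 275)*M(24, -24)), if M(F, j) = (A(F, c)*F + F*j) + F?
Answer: I*√671339 ≈ 819.35*I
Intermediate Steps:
M(F, j) = -3*F + F*j (M(F, j) = (-4*F + F*j) + F = -3*F + F*j)
√(-567011 + (436 - 275)*M(24, -24)) = √(-567011 + (436 - 275)*(24*(-3 - 24))) = √(-567011 + 161*(24*(-27))) = √(-567011 + 161*(-648)) = √(-567011 - 104328) = √(-671339) = I*√671339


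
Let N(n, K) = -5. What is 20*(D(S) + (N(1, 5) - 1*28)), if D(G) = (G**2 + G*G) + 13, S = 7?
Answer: 1560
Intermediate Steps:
D(G) = 13 + 2*G**2 (D(G) = (G**2 + G**2) + 13 = 2*G**2 + 13 = 13 + 2*G**2)
20*(D(S) + (N(1, 5) - 1*28)) = 20*((13 + 2*7**2) + (-5 - 1*28)) = 20*((13 + 2*49) + (-5 - 28)) = 20*((13 + 98) - 33) = 20*(111 - 33) = 20*78 = 1560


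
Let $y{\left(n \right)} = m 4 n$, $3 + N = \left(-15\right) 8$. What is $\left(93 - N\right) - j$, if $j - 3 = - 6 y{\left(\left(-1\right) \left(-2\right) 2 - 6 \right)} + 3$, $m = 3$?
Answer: $66$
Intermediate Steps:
$N = -123$ ($N = -3 - 120 = -123$)
$y{\left(n \right)} = 12 n$ ($y{\left(n \right)} = 3 \cdot 4 n = 12 n$)
$j = 150$ ($j = 3 - \left(-3 + 6 \cdot 12 \left(\left(-1\right) \left(-2\right) 2 - 6\right)\right) = 3 - \left(-3 + 6 \cdot 12 \left(2 \cdot 2 - 6\right)\right) = 3 - \left(-3 + 6 \cdot 12 \left(4 - 6\right)\right) = 3 - \left(-3 + 6 \cdot 12 \left(-2\right)\right) = 3 + \left(\left(-6\right) \left(-24\right) + 3\right) = 3 + \left(144 + 3\right) = 3 + 147 = 150$)
$\left(93 - N\right) - j = \left(93 - -123\right) - 150 = \left(93 + 123\right) - 150 = 216 - 150 = 66$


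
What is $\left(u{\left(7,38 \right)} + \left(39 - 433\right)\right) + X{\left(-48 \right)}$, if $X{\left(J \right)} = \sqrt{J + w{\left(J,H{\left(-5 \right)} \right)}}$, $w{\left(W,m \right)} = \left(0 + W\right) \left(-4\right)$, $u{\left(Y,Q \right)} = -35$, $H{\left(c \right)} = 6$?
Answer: $-417$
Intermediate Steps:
$w{\left(W,m \right)} = - 4 W$ ($w{\left(W,m \right)} = W \left(-4\right) = - 4 W$)
$X{\left(J \right)} = \sqrt{3} \sqrt{- J}$ ($X{\left(J \right)} = \sqrt{J - 4 J} = \sqrt{- 3 J} = \sqrt{3} \sqrt{- J}$)
$\left(u{\left(7,38 \right)} + \left(39 - 433\right)\right) + X{\left(-48 \right)} = \left(-35 + \left(39 - 433\right)\right) + \sqrt{3} \sqrt{\left(-1\right) \left(-48\right)} = \left(-35 - 394\right) + \sqrt{3} \sqrt{48} = -429 + \sqrt{3} \cdot 4 \sqrt{3} = -429 + 12 = -417$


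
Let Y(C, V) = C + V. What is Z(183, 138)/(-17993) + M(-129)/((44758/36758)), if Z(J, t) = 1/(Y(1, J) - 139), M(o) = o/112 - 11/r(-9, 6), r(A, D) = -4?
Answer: 2663732403637/2029433348880 ≈ 1.3125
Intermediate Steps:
M(o) = 11/4 + o/112 (M(o) = o/112 - 11/(-4) = o*(1/112) - 11*(-¼) = o/112 + 11/4 = 11/4 + o/112)
Z(J, t) = 1/(-138 + J) (Z(J, t) = 1/((1 + J) - 139) = 1/(-138 + J))
Z(183, 138)/(-17993) + M(-129)/((44758/36758)) = 1/((-138 + 183)*(-17993)) + (11/4 + (1/112)*(-129))/((44758/36758)) = -1/17993/45 + (11/4 - 129/112)/((44758*(1/36758))) = (1/45)*(-1/17993) + 179/(112*(22379/18379)) = -1/809685 + (179/112)*(18379/22379) = -1/809685 + 3289841/2506448 = 2663732403637/2029433348880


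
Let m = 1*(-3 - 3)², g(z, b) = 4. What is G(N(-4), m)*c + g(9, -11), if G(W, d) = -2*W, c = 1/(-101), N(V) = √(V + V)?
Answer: 4 + 4*I*√2/101 ≈ 4.0 + 0.056008*I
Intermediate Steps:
N(V) = √2*√V (N(V) = √(2*V) = √2*√V)
m = 36 (m = 1*(-6)² = 1*36 = 36)
c = -1/101 (c = 1*(-1/101) = -1/101 ≈ -0.0099010)
G(N(-4), m)*c + g(9, -11) = -2*√2*√(-4)*(-1/101) + 4 = -2*√2*2*I*(-1/101) + 4 = -4*I*√2*(-1/101) + 4 = 4*I*√2/101 + 4 = 4 + 4*I*√2/101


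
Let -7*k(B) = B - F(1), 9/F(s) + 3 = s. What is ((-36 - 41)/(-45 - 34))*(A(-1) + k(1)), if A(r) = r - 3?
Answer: -737/158 ≈ -4.6646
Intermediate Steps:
F(s) = 9/(-3 + s)
A(r) = -3 + r
k(B) = -9/14 - B/7 (k(B) = -(B - 9/(-3 + 1))/7 = -(B - 9/(-2))/7 = -(B - 9*(-1)/2)/7 = -(B - 1*(-9/2))/7 = -(B + 9/2)/7 = -(9/2 + B)/7 = -9/14 - B/7)
((-36 - 41)/(-45 - 34))*(A(-1) + k(1)) = ((-36 - 41)/(-45 - 34))*((-3 - 1) + (-9/14 - ⅐*1)) = (-77/(-79))*(-4 + (-9/14 - ⅐)) = (-77*(-1/79))*(-4 - 11/14) = (77/79)*(-67/14) = -737/158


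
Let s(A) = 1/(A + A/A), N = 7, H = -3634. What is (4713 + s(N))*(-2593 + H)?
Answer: -234789035/8 ≈ -2.9349e+7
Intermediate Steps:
s(A) = 1/(1 + A) (s(A) = 1/(A + 1) = 1/(1 + A))
(4713 + s(N))*(-2593 + H) = (4713 + 1/(1 + 7))*(-2593 - 3634) = (4713 + 1/8)*(-6227) = (4713 + ⅛)*(-6227) = (37705/8)*(-6227) = -234789035/8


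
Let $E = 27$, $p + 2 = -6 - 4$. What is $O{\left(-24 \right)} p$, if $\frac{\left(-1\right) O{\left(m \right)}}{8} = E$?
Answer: $2592$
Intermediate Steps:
$p = -12$ ($p = -2 - 10 = -12$)
$O{\left(m \right)} = -216$ ($O{\left(m \right)} = \left(-8\right) 27 = -216$)
$O{\left(-24 \right)} p = \left(-216\right) \left(-12\right) = 2592$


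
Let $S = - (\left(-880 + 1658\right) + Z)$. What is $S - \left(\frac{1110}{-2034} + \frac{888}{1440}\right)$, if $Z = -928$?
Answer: $\frac{1016519}{6780} \approx 149.93$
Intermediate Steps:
$S = 150$ ($S = - (\left(-880 + 1658\right) - 928) = - (778 - 928) = \left(-1\right) \left(-150\right) = 150$)
$S - \left(\frac{1110}{-2034} + \frac{888}{1440}\right) = 150 - \left(\frac{1110}{-2034} + \frac{888}{1440}\right) = 150 - \left(1110 \left(- \frac{1}{2034}\right) + 888 \cdot \frac{1}{1440}\right) = 150 - \left(- \frac{185}{339} + \frac{37}{60}\right) = 150 - \frac{481}{6780} = \frac{1016519}{6780}$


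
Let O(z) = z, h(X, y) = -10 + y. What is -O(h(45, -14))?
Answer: 24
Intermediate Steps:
-O(h(45, -14)) = -(-10 - 14) = -1*(-24) = 24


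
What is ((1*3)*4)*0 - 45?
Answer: -45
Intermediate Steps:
((1*3)*4)*0 - 45 = (3*4)*0 - 45 = 12*0 - 45 = 0 - 45 = -45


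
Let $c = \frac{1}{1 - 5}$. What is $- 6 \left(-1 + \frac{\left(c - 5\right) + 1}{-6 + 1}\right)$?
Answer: $\frac{9}{10} \approx 0.9$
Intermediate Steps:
$c = - \frac{1}{4}$ ($c = \frac{1}{-4} = - \frac{1}{4} \approx -0.25$)
$- 6 \left(-1 + \frac{\left(c - 5\right) + 1}{-6 + 1}\right) = - 6 \left(-1 + \frac{\left(- \frac{1}{4} - 5\right) + 1}{-6 + 1}\right) = - 6 \left(-1 + \frac{\left(- \frac{1}{4} - 5\right) + 1}{-5}\right) = - 6 \left(-1 + \left(- \frac{21}{4} + 1\right) \left(- \frac{1}{5}\right)\right) = - 6 \left(-1 - - \frac{17}{20}\right) = - 6 \left(-1 + \frac{17}{20}\right) = \left(-6\right) \left(- \frac{3}{20}\right) = \frac{9}{10}$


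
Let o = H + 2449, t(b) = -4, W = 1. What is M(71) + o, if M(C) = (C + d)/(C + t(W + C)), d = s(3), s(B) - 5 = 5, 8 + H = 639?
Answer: 206441/67 ≈ 3081.2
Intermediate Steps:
H = 631 (H = -8 + 639 = 631)
s(B) = 10 (s(B) = 5 + 5 = 10)
d = 10
o = 3080 (o = 631 + 2449 = 3080)
M(C) = (10 + C)/(-4 + C) (M(C) = (C + 10)/(C - 4) = (10 + C)/(-4 + C))
M(71) + o = (10 + 71)/(-4 + 71) + 3080 = 81/67 + 3080 = 206441/67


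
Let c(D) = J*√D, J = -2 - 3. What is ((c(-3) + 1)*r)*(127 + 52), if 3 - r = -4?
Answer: 1253 - 6265*I*√3 ≈ 1253.0 - 10851.0*I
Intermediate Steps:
J = -5
c(D) = -5*√D
r = 7 (r = 3 - 1*(-4) = 3 + 4 = 7)
((c(-3) + 1)*r)*(127 + 52) = ((-5*I*√3 + 1)*7)*(127 + 52) = ((-5*I*√3 + 1)*7)*179 = ((1 - 5*I*√3)*7)*179 = (7 - 35*I*√3)*179 = 1253 - 6265*I*√3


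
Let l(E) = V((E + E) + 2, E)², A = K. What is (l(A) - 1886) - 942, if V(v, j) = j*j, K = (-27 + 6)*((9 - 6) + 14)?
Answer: 16243244773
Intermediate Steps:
K = -357 (K = -21*(3 + 14) = -21*17 = -357)
A = -357
V(v, j) = j²
l(E) = E⁴ (l(E) = (E²)² = E⁴)
(l(A) - 1886) - 942 = ((-357)⁴ - 1886) - 942 = (16243247601 - 1886) - 942 = 16243245715 - 942 = 16243244773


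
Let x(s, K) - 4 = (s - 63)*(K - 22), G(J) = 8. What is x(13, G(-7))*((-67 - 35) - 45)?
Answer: -103488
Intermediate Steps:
x(s, K) = 4 + (-63 + s)*(-22 + K) (x(s, K) = 4 + (s - 63)*(K - 22) = 4 + (-63 + s)*(-22 + K))
x(13, G(-7))*((-67 - 35) - 45) = (1390 - 63*8 - 22*13 + 8*13)*((-67 - 35) - 45) = (1390 - 504 - 286 + 104)*(-102 - 45) = 704*(-147) = -103488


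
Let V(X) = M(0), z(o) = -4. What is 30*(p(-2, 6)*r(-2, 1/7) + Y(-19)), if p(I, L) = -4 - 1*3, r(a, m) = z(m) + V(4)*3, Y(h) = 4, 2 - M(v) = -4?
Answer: -2820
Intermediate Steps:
M(v) = 6 (M(v) = 2 - 1*(-4) = 2 + 4 = 6)
V(X) = 6
r(a, m) = 14 (r(a, m) = -4 + 6*3 = -4 + 18 = 14)
p(I, L) = -7 (p(I, L) = -4 - 3 = -7)
30*(p(-2, 6)*r(-2, 1/7) + Y(-19)) = 30*(-7*14 + 4) = 30*(-98 + 4) = 30*(-94) = -2820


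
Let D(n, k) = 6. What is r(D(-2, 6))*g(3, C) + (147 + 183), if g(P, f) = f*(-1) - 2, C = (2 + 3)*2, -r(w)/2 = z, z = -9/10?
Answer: 1542/5 ≈ 308.40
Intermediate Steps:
z = -9/10 (z = -9*⅒ = -9/10 ≈ -0.90000)
r(w) = 9/5 (r(w) = -2*(-9/10) = 9/5)
C = 10 (C = 5*2 = 10)
g(P, f) = -2 - f (g(P, f) = -f - 2 = -2 - f)
r(D(-2, 6))*g(3, C) + (147 + 183) = 9*(-2 - 1*10)/5 + (147 + 183) = 9*(-2 - 10)/5 + 330 = (9/5)*(-12) + 330 = -108/5 + 330 = 1542/5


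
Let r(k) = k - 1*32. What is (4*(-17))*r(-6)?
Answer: 2584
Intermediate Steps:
r(k) = -32 + k (r(k) = k - 32 = -32 + k)
(4*(-17))*r(-6) = (4*(-17))*(-32 - 6) = -68*(-38) = 2584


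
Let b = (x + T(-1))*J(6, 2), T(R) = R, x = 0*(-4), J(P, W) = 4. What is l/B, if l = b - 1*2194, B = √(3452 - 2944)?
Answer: -1099*√127/127 ≈ -97.521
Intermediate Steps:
x = 0
b = -4 (b = (0 - 1)*4 = -1*4 = -4)
B = 2*√127 (B = √508 = 2*√127 ≈ 22.539)
l = -2198 (l = -4 - 1*2194 = -4 - 2194 = -2198)
l/B = -2198*√127/254 = -1099*√127/127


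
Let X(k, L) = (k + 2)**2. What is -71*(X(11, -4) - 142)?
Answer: -1917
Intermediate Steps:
X(k, L) = (2 + k)**2
-71*(X(11, -4) - 142) = -71*((2 + 11)**2 - 142) = -71*(13**2 - 142) = -71*(169 - 142) = -71*27 = -1917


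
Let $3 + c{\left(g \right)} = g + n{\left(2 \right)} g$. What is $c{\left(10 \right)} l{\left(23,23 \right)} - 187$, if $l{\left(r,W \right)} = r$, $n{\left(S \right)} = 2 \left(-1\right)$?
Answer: $-486$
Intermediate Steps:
$n{\left(S \right)} = -2$
$c{\left(g \right)} = -3 - g$ ($c{\left(g \right)} = -3 + \left(g - 2 g\right) = -3 - g$)
$c{\left(10 \right)} l{\left(23,23 \right)} - 187 = \left(-3 - 10\right) 23 - 187 = \left(-13\right) 23 - 187 = -299 - 187 = -486$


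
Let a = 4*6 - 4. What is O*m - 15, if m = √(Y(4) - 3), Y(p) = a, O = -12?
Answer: -15 - 12*√17 ≈ -64.477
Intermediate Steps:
a = 20 (a = 24 - 4 = 20)
Y(p) = 20
m = √17 (m = √(20 - 3) = √17 ≈ 4.1231)
O*m - 15 = -12*√17 - 15 = -15 - 12*√17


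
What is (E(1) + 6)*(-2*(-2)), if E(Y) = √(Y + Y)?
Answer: 24 + 4*√2 ≈ 29.657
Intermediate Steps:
E(Y) = √2*√Y (E(Y) = √(2*Y) = √2*√Y)
(E(1) + 6)*(-2*(-2)) = (√2*√1 + 6)*(-2*(-2)) = (√2*1 + 6)*4 = (√2 + 6)*4 = (6 + √2)*4 = 24 + 4*√2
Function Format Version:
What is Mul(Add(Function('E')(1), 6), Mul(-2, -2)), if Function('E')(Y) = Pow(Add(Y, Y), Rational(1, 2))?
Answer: Add(24, Mul(4, Pow(2, Rational(1, 2)))) ≈ 29.657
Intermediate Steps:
Function('E')(Y) = Mul(Pow(2, Rational(1, 2)), Pow(Y, Rational(1, 2))) (Function('E')(Y) = Pow(Mul(2, Y), Rational(1, 2)) = Mul(Pow(2, Rational(1, 2)), Pow(Y, Rational(1, 2))))
Mul(Add(Function('E')(1), 6), Mul(-2, -2)) = Mul(Add(Mul(Pow(2, Rational(1, 2)), Pow(1, Rational(1, 2))), 6), Mul(-2, -2)) = Mul(Add(Mul(Pow(2, Rational(1, 2)), 1), 6), 4) = Mul(Add(Pow(2, Rational(1, 2)), 6), 4) = Mul(Add(6, Pow(2, Rational(1, 2))), 4) = Add(24, Mul(4, Pow(2, Rational(1, 2))))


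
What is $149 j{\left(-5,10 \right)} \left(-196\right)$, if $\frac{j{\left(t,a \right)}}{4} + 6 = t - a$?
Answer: $2453136$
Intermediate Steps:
$j{\left(t,a \right)} = -24 - 4 a + 4 t$ ($j{\left(t,a \right)} = -24 + 4 \left(t - a\right) = -24 - \left(- 4 t + 4 a\right) = -24 - 4 a + 4 t$)
$149 j{\left(-5,10 \right)} \left(-196\right) = 149 \left(-24 - 40 + 4 \left(-5\right)\right) \left(-196\right) = 149 \left(-24 - 40 - 20\right) \left(-196\right) = 149 \left(-84\right) \left(-196\right) = \left(-12516\right) \left(-196\right) = 2453136$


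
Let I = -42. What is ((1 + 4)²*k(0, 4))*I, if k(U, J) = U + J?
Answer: -4200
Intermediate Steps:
k(U, J) = J + U
((1 + 4)²*k(0, 4))*I = ((1 + 4)²*(4 + 0))*(-42) = (5²*4)*(-42) = (25*4)*(-42) = 100*(-42) = -4200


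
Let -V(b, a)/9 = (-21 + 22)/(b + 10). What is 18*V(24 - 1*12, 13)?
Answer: -81/11 ≈ -7.3636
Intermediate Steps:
V(b, a) = -9/(10 + b) (V(b, a) = -9*(-21 + 22)/(b + 10) = -9/(10 + b))
18*V(24 - 1*12, 13) = 18*(-9/(10 + (24 - 1*12))) = 18*(-9/(10 + (24 - 12))) = 18*(-9/(10 + 12)) = 18*(-9/22) = -81/11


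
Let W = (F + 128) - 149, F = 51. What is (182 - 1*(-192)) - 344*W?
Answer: -9946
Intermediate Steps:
W = 30 (W = (51 + 128) - 149 = 179 - 149 = 30)
(182 - 1*(-192)) - 344*W = (182 - 1*(-192)) - 344*30 = (182 + 192) - 10320 = 374 - 10320 = -9946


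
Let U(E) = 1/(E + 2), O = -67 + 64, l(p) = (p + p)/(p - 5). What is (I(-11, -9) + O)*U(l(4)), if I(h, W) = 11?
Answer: -4/3 ≈ -1.3333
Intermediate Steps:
l(p) = 2*p/(-5 + p) (l(p) = (2*p)/(-5 + p) = 2*p/(-5 + p))
O = -3
U(E) = 1/(2 + E)
(I(-11, -9) + O)*U(l(4)) = (11 - 3)/(2 + 2*4/(-5 + 4)) = 8/(2 + 2*4/(-1)) = 8/(2 + 2*4*(-1)) = 8/(2 - 8) = 8/(-6) = 8*(-⅙) = -4/3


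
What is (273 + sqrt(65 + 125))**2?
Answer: (273 + sqrt(190))**2 ≈ 82245.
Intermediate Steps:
(273 + sqrt(65 + 125))**2 = (273 + sqrt(190))**2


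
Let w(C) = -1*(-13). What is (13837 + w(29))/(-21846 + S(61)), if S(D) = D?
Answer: -2770/4357 ≈ -0.63576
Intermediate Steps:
w(C) = 13
(13837 + w(29))/(-21846 + S(61)) = (13837 + 13)/(-21846 + 61) = 13850/(-21785) = 13850*(-1/21785) = -2770/4357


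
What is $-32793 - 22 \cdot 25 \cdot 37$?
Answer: $-53143$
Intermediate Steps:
$-32793 - 22 \cdot 25 \cdot 37 = -32793 - 550 \cdot 37 = -32793 - 20350 = -53143$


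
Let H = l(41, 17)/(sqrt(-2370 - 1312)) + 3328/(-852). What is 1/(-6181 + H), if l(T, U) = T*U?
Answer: -1033180264410/6390144963812971 + 31622193*I*sqrt(3682)/6390144963812971 ≈ -0.00016168 + 3.0028e-7*I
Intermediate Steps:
H = -832/213 - 697*I*sqrt(3682)/3682 (H = (41*17)/(sqrt(-2370 - 1312)) + 3328/(-852) = 697/(sqrt(-3682)) + 3328*(-1/852) = 697/((I*sqrt(3682))) - 832/213 = 697*(-I*sqrt(3682)/3682) - 832/213 = -697*I*sqrt(3682)/3682 - 832/213 = -832/213 - 697*I*sqrt(3682)/3682 ≈ -3.9061 - 11.487*I)
1/(-6181 + H) = 1/(-6181 + (-832/213 - 697*I*sqrt(3682)/3682)) = 1/(-1317385/213 - 697*I*sqrt(3682)/3682)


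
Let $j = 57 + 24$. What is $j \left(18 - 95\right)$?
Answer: $-6237$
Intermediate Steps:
$j = 81$
$j \left(18 - 95\right) = 81 \left(18 - 95\right) = 81 \left(-77\right) = -6237$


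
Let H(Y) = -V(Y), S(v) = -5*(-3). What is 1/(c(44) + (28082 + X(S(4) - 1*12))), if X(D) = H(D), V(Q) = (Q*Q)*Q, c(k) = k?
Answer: 1/28099 ≈ 3.5588e-5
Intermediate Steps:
S(v) = 15
V(Q) = Q³ (V(Q) = Q²*Q = Q³)
H(Y) = -Y³
X(D) = -D³
1/(c(44) + (28082 + X(S(4) - 1*12))) = 1/(44 + (28082 - (15 - 1*12)³)) = 1/(44 + (28082 - (15 - 12)³)) = 1/(44 + (28082 - 1*3³)) = 1/(44 + (28082 - 1*27)) = 1/(44 + (28082 - 27)) = 1/(44 + 28055) = 1/28099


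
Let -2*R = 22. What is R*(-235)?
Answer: 2585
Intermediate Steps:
R = -11 (R = -½*22 = -11)
R*(-235) = -11*(-235) = 2585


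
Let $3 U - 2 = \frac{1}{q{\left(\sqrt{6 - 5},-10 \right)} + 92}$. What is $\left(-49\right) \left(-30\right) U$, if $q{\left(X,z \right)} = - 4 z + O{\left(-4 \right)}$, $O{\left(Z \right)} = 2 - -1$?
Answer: $\frac{26558}{27} \approx 983.63$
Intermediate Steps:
$O{\left(Z \right)} = 3$ ($O{\left(Z \right)} = 2 + 1 = 3$)
$q{\left(X,z \right)} = 3 - 4 z$ ($q{\left(X,z \right)} = - 4 z + 3 = 3 - 4 z$)
$U = \frac{271}{405}$ ($U = \frac{2}{3} + \frac{1}{3 \left(\left(3 - -40\right) + 92\right)} = \frac{2}{3} + \frac{1}{3 \left(\left(3 + 40\right) + 92\right)} = \frac{2}{3} + \frac{1}{3 \left(43 + 92\right)} = \frac{2}{3} + \frac{1}{3 \cdot 135} = \frac{2}{3} + \frac{1}{3} \cdot \frac{1}{135} = \frac{2}{3} + \frac{1}{405} = \frac{271}{405} \approx 0.66914$)
$\left(-49\right) \left(-30\right) U = \left(-49\right) \left(-30\right) \frac{271}{405} = 1470 \cdot \frac{271}{405} = \frac{26558}{27}$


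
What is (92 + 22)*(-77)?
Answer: -8778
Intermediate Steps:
(92 + 22)*(-77) = 114*(-77) = -8778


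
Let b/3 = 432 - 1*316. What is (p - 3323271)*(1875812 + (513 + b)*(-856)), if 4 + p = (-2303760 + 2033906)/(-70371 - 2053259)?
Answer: -4018472985942245608/1061815 ≈ -3.7845e+12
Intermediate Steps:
b = 348 (b = 3*(432 - 1*316) = 3*(432 - 316) = 3*116 = 348)
p = -4112333/1061815 (p = -4 + (-2303760 + 2033906)/(-70371 - 2053259) = -4 - 269854/(-2123630) = -4 - 269854*(-1/2123630) = -4 + 134927/1061815 = -4112333/1061815 ≈ -3.8729)
(p - 3323271)*(1875812 + (513 + b)*(-856)) = (-4112333/1061815 - 3323271)*(1875812 + (513 + 348)*(-856)) = -3528703109198*(1875812 + 861*(-856))/1061815 = -3528703109198*(1875812 - 737016)/1061815 = -3528703109198/1061815*1138796 = -4018472985942245608/1061815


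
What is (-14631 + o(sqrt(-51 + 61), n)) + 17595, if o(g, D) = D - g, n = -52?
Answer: 2912 - sqrt(10) ≈ 2908.8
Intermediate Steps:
(-14631 + o(sqrt(-51 + 61), n)) + 17595 = (-14631 + (-52 - sqrt(-51 + 61))) + 17595 = (-14631 + (-52 - sqrt(10))) + 17595 = (-14683 - sqrt(10)) + 17595 = 2912 - sqrt(10)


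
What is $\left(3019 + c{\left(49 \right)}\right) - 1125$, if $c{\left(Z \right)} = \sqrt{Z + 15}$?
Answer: $1902$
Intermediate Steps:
$c{\left(Z \right)} = \sqrt{15 + Z}$
$\left(3019 + c{\left(49 \right)}\right) - 1125 = \left(3019 + \sqrt{15 + 49}\right) - 1125 = \left(3019 + \sqrt{64}\right) - 1125 = \left(3019 + 8\right) - 1125 = 3027 - 1125 = 1902$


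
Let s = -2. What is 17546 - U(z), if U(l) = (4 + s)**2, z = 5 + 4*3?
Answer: 17542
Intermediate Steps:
z = 17 (z = 5 + 12 = 17)
U(l) = 4 (U(l) = (4 - 2)**2 = 2**2 = 4)
17546 - U(z) = 17546 - 1*4 = 17546 - 4 = 17542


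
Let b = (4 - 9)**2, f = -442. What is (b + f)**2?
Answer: 173889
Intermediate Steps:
b = 25 (b = (-5)**2 = 25)
(b + f)**2 = (25 - 442)**2 = (-417)**2 = 173889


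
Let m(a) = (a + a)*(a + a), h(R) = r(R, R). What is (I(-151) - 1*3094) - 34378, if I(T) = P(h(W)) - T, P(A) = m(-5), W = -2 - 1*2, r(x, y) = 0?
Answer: -37221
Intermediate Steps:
W = -4 (W = -2 - 2 = -4)
h(R) = 0
m(a) = 4*a² (m(a) = (2*a)*(2*a) = 4*a²)
P(A) = 100 (P(A) = 4*(-5)² = 4*25 = 100)
I(T) = 100 - T
(I(-151) - 1*3094) - 34378 = ((100 - 1*(-151)) - 1*3094) - 34378 = ((100 + 151) - 3094) - 34378 = (251 - 3094) - 34378 = -2843 - 34378 = -37221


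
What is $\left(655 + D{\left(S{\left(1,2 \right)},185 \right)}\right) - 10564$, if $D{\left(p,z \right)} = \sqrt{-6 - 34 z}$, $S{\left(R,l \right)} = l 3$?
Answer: $-9909 + 2 i \sqrt{1574} \approx -9909.0 + 79.347 i$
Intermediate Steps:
$S{\left(R,l \right)} = 3 l$
$\left(655 + D{\left(S{\left(1,2 \right)},185 \right)}\right) - 10564 = \left(655 + \sqrt{-6 - 6290}\right) - 10564 = \left(655 + \sqrt{-6296}\right) - 10564 = \left(655 + 2 i \sqrt{1574}\right) - 10564 = -9909 + 2 i \sqrt{1574}$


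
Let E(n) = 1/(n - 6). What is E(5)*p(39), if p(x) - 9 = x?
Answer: -48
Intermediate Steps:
E(n) = 1/(-6 + n)
p(x) = 9 + x
E(5)*p(39) = (9 + 39)/(-6 + 5) = 48/(-1) = -1*48 = -48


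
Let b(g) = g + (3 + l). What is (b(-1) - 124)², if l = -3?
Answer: 15625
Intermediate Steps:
b(g) = g (b(g) = g + (3 - 3) = g + 0 = g)
(b(-1) - 124)² = (-1 - 124)² = (-125)² = 15625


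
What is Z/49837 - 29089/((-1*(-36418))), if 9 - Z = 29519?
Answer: -2524403673/1814963866 ≈ -1.3909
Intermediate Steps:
Z = -29510 (Z = 9 - 1*29519 = 9 - 29519 = -29510)
Z/49837 - 29089/((-1*(-36418))) = -29510/49837 - 29089/((-1*(-36418))) = -29510*1/49837 - 29089/36418 = -29510/49837 - 29089*1/36418 = -29510/49837 - 29089/36418 = -2524403673/1814963866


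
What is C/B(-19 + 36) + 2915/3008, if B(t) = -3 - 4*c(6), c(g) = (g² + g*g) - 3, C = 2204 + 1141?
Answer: -3082825/279744 ≈ -11.020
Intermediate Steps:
C = 3345
c(g) = -3 + 2*g² (c(g) = (g² + g²) - 3 = 2*g² - 3 = -3 + 2*g²)
B(t) = -279 (B(t) = -3 - 4*(-3 + 2*6²) = -3 - 4*(-3 + 2*36) = -3 - 4*(-3 + 72) = -3 - 4*69 = -3 - 276 = -279)
C/B(-19 + 36) + 2915/3008 = 3345/(-279) + 2915/3008 = 3345*(-1/279) + 2915*(1/3008) = -1115/93 + 2915/3008 = -3082825/279744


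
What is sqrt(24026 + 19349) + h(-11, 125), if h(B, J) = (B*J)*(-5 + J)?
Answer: -165000 + 5*sqrt(1735) ≈ -1.6479e+5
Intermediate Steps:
h(B, J) = B*J*(-5 + J)
sqrt(24026 + 19349) + h(-11, 125) = sqrt(24026 + 19349) - 11*125*(-5 + 125) = sqrt(43375) - 11*125*120 = 5*sqrt(1735) - 165000 = -165000 + 5*sqrt(1735)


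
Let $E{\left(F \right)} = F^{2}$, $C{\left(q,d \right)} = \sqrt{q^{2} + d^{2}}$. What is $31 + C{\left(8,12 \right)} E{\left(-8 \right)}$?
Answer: $31 + 256 \sqrt{13} \approx 954.02$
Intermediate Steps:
$C{\left(q,d \right)} = \sqrt{d^{2} + q^{2}}$
$31 + C{\left(8,12 \right)} E{\left(-8 \right)} = 31 + \sqrt{12^{2} + 8^{2}} \left(-8\right)^{2} = 31 + \sqrt{144 + 64} \cdot 64 = 31 + \sqrt{208} \cdot 64 = 31 + 4 \sqrt{13} \cdot 64 = 31 + 256 \sqrt{13}$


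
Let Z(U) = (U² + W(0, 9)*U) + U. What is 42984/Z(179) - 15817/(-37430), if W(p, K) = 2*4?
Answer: 535291201/314898590 ≈ 1.6999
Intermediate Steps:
W(p, K) = 8
Z(U) = U² + 9*U (Z(U) = (U² + 8*U) + U = U² + 9*U)
42984/Z(179) - 15817/(-37430) = 42984/((179*(9 + 179))) - 15817/(-37430) = 42984/((179*188)) - 15817*(-1/37430) = 42984/33652 + 15817/37430 = 42984*(1/33652) + 15817/37430 = 10746/8413 + 15817/37430 = 535291201/314898590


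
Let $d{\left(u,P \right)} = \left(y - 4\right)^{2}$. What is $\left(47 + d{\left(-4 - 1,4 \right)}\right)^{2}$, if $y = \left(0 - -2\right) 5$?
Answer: $6889$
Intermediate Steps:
$y = 10$ ($y = \left(0 + 2\right) 5 = 2 \cdot 5 = 10$)
$d{\left(u,P \right)} = 36$ ($d{\left(u,P \right)} = \left(10 - 4\right)^{2} = 6^{2} = 36$)
$\left(47 + d{\left(-4 - 1,4 \right)}\right)^{2} = \left(47 + 36\right)^{2} = 83^{2} = 6889$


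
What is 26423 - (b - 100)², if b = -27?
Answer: 10294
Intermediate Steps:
26423 - (b - 100)² = 26423 - (-27 - 100)² = 26423 - 1*(-127)² = 26423 - 1*16129 = 26423 - 16129 = 10294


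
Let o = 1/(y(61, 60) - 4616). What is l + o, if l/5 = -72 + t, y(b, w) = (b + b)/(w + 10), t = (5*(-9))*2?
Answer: -130814225/161499 ≈ -810.00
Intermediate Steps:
t = -90 (t = -45*2 = -90)
y(b, w) = 2*b/(10 + w) (y(b, w) = (2*b)/(10 + w) = 2*b/(10 + w))
o = -35/161499 (o = 1/(2*61/(10 + 60) - 4616) = 1/(2*61/70 - 4616) = 1/(2*61*(1/70) - 4616) = 1/(61/35 - 4616) = 1/(-161499/35) = -35/161499 ≈ -0.00021672)
l = -810 (l = 5*(-72 - 90) = 5*(-162) = -810)
l + o = -810 - 35/161499 = -130814225/161499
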